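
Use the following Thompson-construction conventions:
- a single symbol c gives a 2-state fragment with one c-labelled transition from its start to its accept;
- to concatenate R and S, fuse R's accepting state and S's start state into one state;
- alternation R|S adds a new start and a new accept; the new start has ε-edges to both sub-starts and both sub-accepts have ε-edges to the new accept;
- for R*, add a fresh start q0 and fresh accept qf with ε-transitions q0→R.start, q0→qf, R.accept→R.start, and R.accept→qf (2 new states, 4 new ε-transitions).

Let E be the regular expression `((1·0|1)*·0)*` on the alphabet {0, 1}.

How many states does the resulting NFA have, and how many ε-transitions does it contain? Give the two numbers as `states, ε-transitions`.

12, 12

By structural recursion:
Each of the 4 symbol leaves contributes 2 states and 0 ε-transitions.
  1·0 : 3 states, 0 ε-transitions
  1·0|1 : 7 states, 4 ε-transitions
  (1·0|1)* : 9 states, 8 ε-transitions
  (1·0|1)*·0 : 10 states, 8 ε-transitions
  ((1·0|1)*·0)* : 12 states, 12 ε-transitions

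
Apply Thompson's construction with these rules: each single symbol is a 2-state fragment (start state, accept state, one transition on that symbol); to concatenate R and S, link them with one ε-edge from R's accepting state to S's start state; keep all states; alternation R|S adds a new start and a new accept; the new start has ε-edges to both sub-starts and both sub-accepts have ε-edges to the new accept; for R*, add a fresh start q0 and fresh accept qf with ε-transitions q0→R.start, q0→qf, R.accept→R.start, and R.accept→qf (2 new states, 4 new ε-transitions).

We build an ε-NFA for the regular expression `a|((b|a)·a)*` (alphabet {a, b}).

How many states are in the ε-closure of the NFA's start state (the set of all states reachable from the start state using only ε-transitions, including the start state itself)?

8

Compute the ε-closure size of each fragment's start state recursively; a symbol fragment's start has no outgoing ε-edge, so its closure is just itself (size 1).
  b|a → new start ε-reaches every alternative's start; none of them accept ε, so the new accept is not reached: C = 1 + 1 + 1 = 3
  (b|a)·a → same as the first factor's closure: C = 3
  ((b|a)·a)* → new start has ε-edges to the inner start and to the new accept, so C = 2 + 3 = 5
  a|((b|a)·a)* → new start ε-reaches every alternative's start; at least one alternative accepts ε, so the union's new accept is reached too: C = 1 + 1 + 5 + 1 = 8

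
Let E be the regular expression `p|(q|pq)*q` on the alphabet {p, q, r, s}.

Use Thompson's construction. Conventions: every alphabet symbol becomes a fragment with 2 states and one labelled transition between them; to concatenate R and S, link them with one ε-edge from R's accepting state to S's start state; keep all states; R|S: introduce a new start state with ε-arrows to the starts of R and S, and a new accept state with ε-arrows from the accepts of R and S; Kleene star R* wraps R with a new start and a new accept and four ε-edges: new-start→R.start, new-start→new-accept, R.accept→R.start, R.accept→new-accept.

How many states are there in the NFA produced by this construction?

Per subexpression:
Each of the 5 symbol leaves contributes a 2-state fragment.
  pq → 4 states
  q|pq → 8 states
  (q|pq)* → 10 states
  (q|pq)*q → 12 states
  p|(q|pq)*q → 16 states

16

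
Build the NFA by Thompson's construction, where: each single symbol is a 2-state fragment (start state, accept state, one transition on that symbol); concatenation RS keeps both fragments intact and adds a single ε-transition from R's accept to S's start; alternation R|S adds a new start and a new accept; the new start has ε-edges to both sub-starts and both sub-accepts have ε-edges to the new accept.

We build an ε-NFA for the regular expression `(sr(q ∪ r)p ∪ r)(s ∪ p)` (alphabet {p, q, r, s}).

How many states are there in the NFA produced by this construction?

22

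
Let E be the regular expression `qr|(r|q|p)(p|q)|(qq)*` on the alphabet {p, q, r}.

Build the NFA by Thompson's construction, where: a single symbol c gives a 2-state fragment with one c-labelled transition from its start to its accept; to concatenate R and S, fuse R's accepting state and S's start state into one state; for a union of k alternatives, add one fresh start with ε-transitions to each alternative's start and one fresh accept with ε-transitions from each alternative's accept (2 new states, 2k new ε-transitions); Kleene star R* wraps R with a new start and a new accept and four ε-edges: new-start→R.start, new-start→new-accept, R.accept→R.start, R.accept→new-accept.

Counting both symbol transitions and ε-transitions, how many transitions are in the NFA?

29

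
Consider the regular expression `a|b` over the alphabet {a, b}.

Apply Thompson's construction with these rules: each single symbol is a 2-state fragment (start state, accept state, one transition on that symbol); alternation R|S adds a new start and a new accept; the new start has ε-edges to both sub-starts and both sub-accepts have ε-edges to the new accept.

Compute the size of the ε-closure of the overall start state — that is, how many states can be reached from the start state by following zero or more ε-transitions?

3

Work bottom-up. For each fragment F, track |ε-closure(F.start)| and whether F's accept lies in that closure (i.e. whether F accepts ε). A single-symbol fragment has closure size 1 and does not accept ε.
  a|b — new start ε-reaches every alternative's start; none of them accept ε, so the new accept is not reached: |closure| = 1 + 1 + 1 = 3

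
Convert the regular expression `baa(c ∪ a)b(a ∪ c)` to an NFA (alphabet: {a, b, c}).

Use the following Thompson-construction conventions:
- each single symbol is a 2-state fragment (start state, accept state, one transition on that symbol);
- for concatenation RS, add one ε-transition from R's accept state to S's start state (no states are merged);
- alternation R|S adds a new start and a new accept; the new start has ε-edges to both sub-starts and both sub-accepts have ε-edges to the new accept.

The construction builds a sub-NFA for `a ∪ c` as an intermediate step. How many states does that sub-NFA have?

Fragment for `a ∪ c`:
Each of the 2 symbol leaves contributes a 2-state fragment.
  a ∪ c — 6 states

6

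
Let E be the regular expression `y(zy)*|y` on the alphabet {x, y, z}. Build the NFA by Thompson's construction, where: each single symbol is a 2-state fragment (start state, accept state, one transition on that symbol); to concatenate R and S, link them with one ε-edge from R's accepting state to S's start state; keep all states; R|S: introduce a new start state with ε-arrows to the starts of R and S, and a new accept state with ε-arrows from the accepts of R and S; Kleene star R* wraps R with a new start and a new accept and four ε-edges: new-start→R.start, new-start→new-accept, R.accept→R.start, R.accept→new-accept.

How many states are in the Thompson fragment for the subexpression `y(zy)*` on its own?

8

Fragment for `y(zy)*`:
Each of the 3 symbol leaves contributes a 2-state fragment.
  zy → 4 states
  (zy)* → 6 states
  y(zy)* → 8 states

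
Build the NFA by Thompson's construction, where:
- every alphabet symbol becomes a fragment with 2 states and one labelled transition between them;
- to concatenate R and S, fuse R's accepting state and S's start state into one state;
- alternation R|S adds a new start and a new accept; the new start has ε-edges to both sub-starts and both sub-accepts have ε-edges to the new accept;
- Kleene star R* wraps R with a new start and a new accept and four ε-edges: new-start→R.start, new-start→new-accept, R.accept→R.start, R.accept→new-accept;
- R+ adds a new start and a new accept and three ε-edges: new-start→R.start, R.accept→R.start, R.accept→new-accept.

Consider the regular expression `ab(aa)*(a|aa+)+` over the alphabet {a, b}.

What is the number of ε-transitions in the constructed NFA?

Bottom-up over the parse tree:
Each of the 7 symbol leaves contributes 0 ε-transitions.
  aa : 0 ε-transitions
  (aa)* : 4 ε-transitions
  a+ : 3 ε-transitions
  aa+ : 3 ε-transitions
  a|aa+ : 7 ε-transitions
  (a|aa+)+ : 10 ε-transitions
  ab(aa)*(a|aa+)+ : 14 ε-transitions

14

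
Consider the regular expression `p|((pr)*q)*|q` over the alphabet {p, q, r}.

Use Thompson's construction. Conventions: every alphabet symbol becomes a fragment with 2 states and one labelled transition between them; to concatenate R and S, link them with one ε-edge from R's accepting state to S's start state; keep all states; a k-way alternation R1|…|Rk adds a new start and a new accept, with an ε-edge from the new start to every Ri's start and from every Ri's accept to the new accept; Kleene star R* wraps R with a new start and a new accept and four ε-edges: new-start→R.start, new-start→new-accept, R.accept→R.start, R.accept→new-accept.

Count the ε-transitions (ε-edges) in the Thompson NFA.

Recursing over subexpressions:
Each of the 5 symbol leaves contributes 0 ε-transitions.
  pr : 1 ε-transition
  (pr)* : 5 ε-transitions
  (pr)*q : 6 ε-transitions
  ((pr)*q)* : 10 ε-transitions
  p|((pr)*q)*|q : 16 ε-transitions

16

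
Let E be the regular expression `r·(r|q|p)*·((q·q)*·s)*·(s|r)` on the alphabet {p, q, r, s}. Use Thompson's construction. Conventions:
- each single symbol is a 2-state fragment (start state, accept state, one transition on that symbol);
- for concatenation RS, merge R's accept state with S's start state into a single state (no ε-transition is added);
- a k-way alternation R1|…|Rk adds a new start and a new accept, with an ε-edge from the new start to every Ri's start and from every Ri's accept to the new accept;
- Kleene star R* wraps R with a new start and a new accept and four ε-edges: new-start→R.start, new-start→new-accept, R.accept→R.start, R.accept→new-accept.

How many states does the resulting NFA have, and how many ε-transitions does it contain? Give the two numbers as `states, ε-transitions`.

Bottom-up over the parse tree:
Each of the 9 symbol leaves contributes 2 states and 0 ε-transitions.
  r|q|p : 8 states, 6 ε-transitions
  (r|q|p)* : 10 states, 10 ε-transitions
  q·q : 3 states, 0 ε-transitions
  (q·q)* : 5 states, 4 ε-transitions
  (q·q)*·s : 6 states, 4 ε-transitions
  ((q·q)*·s)* : 8 states, 8 ε-transitions
  s|r : 6 states, 4 ε-transitions
  r·(r|q|p)*·((q·q)*·s)*·(s|r) : 23 states, 22 ε-transitions

23, 22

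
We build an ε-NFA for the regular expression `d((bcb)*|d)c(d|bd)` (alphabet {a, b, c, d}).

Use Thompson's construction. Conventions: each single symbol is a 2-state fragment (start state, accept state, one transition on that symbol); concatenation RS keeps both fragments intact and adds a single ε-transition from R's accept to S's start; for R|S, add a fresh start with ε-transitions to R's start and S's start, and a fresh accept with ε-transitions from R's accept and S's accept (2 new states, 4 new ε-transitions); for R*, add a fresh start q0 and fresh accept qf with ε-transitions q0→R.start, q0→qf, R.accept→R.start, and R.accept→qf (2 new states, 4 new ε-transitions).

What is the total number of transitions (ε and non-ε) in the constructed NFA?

27

By structural recursion:
Each of the 9 symbol leaves contributes 1 transition (1 symbol, 0 ε).
  bcb → 5 transitions (3 symbol, 2 ε)
  (bcb)* → 9 transitions (3 symbol, 6 ε)
  (bcb)*|d → 14 transitions (4 symbol, 10 ε)
  bd → 3 transitions (2 symbol, 1 ε)
  d|bd → 8 transitions (3 symbol, 5 ε)
  d((bcb)*|d)c(d|bd) → 27 transitions (9 symbol, 18 ε)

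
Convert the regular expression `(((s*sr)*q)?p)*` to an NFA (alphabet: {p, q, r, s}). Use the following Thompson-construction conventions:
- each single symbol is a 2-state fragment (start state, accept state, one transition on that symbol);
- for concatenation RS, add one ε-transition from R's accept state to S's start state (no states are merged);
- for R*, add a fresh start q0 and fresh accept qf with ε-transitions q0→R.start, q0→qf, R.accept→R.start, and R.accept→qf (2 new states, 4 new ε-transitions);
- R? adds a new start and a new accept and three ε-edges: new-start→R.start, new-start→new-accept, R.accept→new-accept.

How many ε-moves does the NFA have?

19

Per subexpression:
Each of the 5 symbol leaves contributes 0 ε-transitions.
  s* — 4 ε-transitions
  s*sr — 6 ε-transitions
  (s*sr)* — 10 ε-transitions
  (s*sr)*q — 11 ε-transitions
  ((s*sr)*q)? — 14 ε-transitions
  ((s*sr)*q)?p — 15 ε-transitions
  (((s*sr)*q)?p)* — 19 ε-transitions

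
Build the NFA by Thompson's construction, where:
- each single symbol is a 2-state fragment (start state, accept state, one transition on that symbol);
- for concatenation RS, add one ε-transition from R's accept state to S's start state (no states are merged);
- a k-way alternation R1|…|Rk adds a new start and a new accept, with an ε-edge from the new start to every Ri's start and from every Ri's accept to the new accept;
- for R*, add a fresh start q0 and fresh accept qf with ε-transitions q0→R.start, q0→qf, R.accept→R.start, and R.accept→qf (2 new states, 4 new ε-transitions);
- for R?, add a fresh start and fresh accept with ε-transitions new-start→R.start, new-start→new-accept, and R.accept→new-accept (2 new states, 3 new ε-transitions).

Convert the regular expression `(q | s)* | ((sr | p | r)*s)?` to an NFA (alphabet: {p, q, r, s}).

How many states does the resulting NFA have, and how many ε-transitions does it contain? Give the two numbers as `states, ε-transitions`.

26, 27

By structural recursion:
Each of the 7 symbol leaves contributes 2 states and 0 ε-transitions.
  q | s — 6 states, 4 ε-transitions
  (q | s)* — 8 states, 8 ε-transitions
  sr — 4 states, 1 ε-transition
  sr | p | r — 10 states, 7 ε-transitions
  (sr | p | r)* — 12 states, 11 ε-transitions
  (sr | p | r)*s — 14 states, 12 ε-transitions
  ((sr | p | r)*s)? — 16 states, 15 ε-transitions
  (q | s)* | ((sr | p | r)*s)? — 26 states, 27 ε-transitions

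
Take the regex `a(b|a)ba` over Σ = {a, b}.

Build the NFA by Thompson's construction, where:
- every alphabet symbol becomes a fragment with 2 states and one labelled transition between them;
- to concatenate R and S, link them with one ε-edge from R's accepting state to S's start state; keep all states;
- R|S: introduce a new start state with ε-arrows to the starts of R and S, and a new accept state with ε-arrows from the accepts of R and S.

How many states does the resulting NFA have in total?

By structural recursion:
Each of the 5 symbol leaves contributes a 2-state fragment.
  b|a : 6 states
  a(b|a)ba : 12 states

12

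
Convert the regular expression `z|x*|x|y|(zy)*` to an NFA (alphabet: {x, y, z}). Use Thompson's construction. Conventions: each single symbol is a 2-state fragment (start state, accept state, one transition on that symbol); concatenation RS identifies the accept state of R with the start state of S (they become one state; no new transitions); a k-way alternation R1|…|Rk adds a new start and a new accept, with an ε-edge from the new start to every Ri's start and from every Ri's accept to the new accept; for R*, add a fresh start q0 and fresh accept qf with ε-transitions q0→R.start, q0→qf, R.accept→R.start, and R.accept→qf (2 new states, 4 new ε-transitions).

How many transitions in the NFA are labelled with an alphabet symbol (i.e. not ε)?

6

Building bottom-up:
Each of the 6 symbol leaves contributes exactly 1 symbol transition.
  x* → 1 symbol transition
  zy → 2 symbol transitions
  (zy)* → 2 symbol transitions
  z|x*|x|y|(zy)* → 6 symbol transitions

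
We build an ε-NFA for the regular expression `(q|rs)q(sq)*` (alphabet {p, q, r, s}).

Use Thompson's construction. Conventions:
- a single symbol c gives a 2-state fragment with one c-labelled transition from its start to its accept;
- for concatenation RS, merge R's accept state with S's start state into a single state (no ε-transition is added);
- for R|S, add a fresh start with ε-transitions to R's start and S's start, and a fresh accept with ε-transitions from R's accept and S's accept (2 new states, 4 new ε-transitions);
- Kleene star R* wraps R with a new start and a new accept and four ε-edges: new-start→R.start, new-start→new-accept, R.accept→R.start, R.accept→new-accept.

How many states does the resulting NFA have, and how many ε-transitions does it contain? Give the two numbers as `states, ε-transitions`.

By structural recursion:
Each of the 6 symbol leaves contributes 2 states and 0 ε-transitions.
  rs — 3 states, 0 ε-transitions
  q|rs — 7 states, 4 ε-transitions
  sq — 3 states, 0 ε-transitions
  (sq)* — 5 states, 4 ε-transitions
  (q|rs)q(sq)* — 12 states, 8 ε-transitions

12, 8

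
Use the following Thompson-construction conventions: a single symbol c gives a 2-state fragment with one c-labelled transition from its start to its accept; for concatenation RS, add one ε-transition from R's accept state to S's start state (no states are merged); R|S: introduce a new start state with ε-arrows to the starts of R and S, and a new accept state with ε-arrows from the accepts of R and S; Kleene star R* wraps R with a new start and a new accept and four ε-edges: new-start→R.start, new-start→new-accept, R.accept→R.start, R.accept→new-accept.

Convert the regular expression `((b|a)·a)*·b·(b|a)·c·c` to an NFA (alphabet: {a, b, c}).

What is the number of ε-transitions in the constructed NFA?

Per subexpression:
Each of the 8 symbol leaves contributes 0 ε-transitions.
  b|a = 4 ε-transitions
  (b|a)·a = 5 ε-transitions
  ((b|a)·a)* = 9 ε-transitions
  b|a = 4 ε-transitions
  ((b|a)·a)*·b·(b|a)·c·c = 17 ε-transitions

17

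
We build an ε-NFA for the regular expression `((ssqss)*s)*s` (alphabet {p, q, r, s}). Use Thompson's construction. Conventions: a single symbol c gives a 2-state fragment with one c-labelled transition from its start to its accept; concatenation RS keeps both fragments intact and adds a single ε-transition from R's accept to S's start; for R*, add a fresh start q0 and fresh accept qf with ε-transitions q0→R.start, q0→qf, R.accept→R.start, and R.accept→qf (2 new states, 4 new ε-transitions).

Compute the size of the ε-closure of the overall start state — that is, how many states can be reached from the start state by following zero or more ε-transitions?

Let C(F) = |ε-closure(F.start)| within fragment F, and note whether F accepts ε. Symbol fragments have C = 1 and do not accept ε. Then:
  ssqss → same as the first factor's closure: |closure| = 1
  (ssqss)* → the star's fresh start ε-reaches both the body's start and the fresh accept: |closure| = 2 + 1 = 3
  (ssqss)*s → |closure| = 3 + 1 = 4 (closure spills across the concat boundary because the left factor accepts ε)
  ((ssqss)*s)* → new start has ε-edges to the inner start and to the new accept, so |closure| = 2 + 4 = 6
  ((ssqss)*s)*s → |closure| = 6 + 1 = 7 (closure spills across the concat boundary because the left factor accepts ε)

7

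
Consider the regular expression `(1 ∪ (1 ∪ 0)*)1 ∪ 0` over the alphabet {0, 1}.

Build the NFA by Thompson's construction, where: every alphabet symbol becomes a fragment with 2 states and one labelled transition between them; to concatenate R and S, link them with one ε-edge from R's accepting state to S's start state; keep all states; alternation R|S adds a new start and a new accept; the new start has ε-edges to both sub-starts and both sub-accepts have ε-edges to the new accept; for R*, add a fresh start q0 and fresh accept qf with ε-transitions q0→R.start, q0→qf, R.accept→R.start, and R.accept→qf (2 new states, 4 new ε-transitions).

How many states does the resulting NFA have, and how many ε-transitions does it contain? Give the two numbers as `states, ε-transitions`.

Building bottom-up:
Each of the 5 symbol leaves contributes 2 states and 0 ε-transitions.
  1 ∪ 0 = 6 states, 4 ε-transitions
  (1 ∪ 0)* = 8 states, 8 ε-transitions
  1 ∪ (1 ∪ 0)* = 12 states, 12 ε-transitions
  (1 ∪ (1 ∪ 0)*)1 = 14 states, 13 ε-transitions
  (1 ∪ (1 ∪ 0)*)1 ∪ 0 = 18 states, 17 ε-transitions

18, 17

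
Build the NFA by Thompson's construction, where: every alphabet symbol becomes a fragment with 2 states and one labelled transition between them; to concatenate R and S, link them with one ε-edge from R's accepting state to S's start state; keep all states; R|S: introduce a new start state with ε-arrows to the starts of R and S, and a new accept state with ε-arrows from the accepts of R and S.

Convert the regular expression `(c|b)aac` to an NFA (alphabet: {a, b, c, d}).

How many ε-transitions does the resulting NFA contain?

Bottom-up over the parse tree:
Each of the 5 symbol leaves contributes 0 ε-transitions.
  c|b = 4 ε-transitions
  (c|b)aac = 7 ε-transitions

7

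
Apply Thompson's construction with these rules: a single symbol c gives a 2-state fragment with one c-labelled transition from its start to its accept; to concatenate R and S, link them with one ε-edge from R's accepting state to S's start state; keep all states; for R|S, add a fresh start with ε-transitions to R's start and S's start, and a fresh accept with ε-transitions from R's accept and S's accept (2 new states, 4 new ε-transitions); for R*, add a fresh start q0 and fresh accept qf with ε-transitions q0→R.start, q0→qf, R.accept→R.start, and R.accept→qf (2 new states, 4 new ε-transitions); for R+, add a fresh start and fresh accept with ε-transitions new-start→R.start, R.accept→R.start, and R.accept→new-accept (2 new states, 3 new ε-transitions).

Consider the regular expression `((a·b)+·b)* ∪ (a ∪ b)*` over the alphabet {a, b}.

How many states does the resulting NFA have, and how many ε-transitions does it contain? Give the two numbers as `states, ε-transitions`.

Recursing over subexpressions:
Each of the 5 symbol leaves contributes 2 states and 0 ε-transitions.
  a·b → 4 states, 1 ε-transition
  (a·b)+ → 6 states, 4 ε-transitions
  (a·b)+·b → 8 states, 5 ε-transitions
  ((a·b)+·b)* → 10 states, 9 ε-transitions
  a ∪ b → 6 states, 4 ε-transitions
  (a ∪ b)* → 8 states, 8 ε-transitions
  ((a·b)+·b)* ∪ (a ∪ b)* → 20 states, 21 ε-transitions

20, 21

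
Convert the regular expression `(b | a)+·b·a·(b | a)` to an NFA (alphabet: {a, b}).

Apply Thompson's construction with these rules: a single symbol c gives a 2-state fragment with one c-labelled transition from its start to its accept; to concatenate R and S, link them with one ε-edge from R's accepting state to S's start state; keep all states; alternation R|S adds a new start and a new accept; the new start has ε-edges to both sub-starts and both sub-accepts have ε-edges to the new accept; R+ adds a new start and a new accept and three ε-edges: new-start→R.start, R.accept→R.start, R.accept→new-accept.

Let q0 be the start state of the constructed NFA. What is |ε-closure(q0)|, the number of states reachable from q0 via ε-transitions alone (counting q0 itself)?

Let C(F) = |ε-closure(F.start)| within fragment F, and note whether F accepts ε. Symbol fragments have C = 1 and do not accept ε. Then:
  b | a — C = 1 + 1 + 1 = 3 (the new accept is not ε-reachable since no branch accepts ε)
  (b | a)+ — new start ε-reaches only the body's start; the new accept needs a symbol first: C = 1 + 3 = 4
  b | a — C = 1 + 1 + 1 = 3 (the new accept is not ε-reachable since no branch accepts ε)
  (b | a)+·b·a·(b | a) — C equals the left operand's closure size = 4 (its accept is not ε-reachable, so the closure stops there)

4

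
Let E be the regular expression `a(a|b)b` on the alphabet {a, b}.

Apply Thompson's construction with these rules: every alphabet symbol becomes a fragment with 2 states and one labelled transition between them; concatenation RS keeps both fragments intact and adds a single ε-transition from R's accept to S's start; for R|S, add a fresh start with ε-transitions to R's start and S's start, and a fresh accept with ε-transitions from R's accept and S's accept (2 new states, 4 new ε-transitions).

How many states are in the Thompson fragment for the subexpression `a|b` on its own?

Fragment for `a|b`:
Each of the 2 symbol leaves contributes a 2-state fragment.
  a|b — 6 states

6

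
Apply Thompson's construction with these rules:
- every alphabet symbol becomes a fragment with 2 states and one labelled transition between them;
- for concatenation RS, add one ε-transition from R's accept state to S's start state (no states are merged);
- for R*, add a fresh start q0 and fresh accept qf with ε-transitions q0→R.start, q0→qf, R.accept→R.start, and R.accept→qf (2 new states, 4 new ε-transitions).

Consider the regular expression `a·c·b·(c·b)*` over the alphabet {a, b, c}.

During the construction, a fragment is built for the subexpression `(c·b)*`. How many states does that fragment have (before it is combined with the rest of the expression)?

Fragment for `(c·b)*`:
Each of the 2 symbol leaves contributes a 2-state fragment.
  c·b = 4 states
  (c·b)* = 6 states

6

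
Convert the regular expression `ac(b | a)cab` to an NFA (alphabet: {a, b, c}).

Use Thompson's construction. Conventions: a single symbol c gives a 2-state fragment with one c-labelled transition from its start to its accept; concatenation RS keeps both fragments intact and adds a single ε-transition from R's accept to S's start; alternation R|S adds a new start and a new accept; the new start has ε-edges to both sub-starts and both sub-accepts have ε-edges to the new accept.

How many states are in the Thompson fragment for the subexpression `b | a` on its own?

6

Fragment for `b | a`:
Each of the 2 symbol leaves contributes a 2-state fragment.
  b | a = 6 states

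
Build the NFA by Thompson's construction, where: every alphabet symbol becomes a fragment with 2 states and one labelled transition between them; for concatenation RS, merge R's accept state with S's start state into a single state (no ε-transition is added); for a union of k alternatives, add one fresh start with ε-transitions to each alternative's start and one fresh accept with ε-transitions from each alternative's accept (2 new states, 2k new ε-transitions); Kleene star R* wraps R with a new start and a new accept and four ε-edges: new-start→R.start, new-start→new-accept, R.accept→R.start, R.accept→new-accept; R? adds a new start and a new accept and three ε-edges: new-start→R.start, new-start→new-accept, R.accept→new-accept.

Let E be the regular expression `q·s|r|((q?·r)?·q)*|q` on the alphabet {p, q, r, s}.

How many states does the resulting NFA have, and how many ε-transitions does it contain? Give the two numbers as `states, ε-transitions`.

19, 18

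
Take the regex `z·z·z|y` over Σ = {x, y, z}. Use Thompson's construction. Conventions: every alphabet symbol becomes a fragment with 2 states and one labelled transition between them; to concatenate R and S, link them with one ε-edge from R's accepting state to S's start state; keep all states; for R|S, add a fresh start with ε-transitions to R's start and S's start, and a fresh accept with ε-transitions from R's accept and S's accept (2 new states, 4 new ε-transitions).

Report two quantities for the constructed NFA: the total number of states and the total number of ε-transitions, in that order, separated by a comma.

Per subexpression:
Each of the 4 symbol leaves contributes 2 states and 0 ε-transitions.
  z·z·z — 6 states, 2 ε-transitions
  z·z·z|y — 10 states, 6 ε-transitions

10, 6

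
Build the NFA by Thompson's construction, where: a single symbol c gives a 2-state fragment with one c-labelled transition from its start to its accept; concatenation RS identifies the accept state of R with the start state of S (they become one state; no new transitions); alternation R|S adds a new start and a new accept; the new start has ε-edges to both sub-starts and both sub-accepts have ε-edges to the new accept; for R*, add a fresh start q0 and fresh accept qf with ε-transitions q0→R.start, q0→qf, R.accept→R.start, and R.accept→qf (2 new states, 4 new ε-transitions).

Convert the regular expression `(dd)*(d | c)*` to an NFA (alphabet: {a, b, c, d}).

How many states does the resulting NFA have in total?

Per subexpression:
Each of the 4 symbol leaves contributes a 2-state fragment.
  dd : 3 states
  (dd)* : 5 states
  d | c : 6 states
  (d | c)* : 8 states
  (dd)*(d | c)* : 12 states

12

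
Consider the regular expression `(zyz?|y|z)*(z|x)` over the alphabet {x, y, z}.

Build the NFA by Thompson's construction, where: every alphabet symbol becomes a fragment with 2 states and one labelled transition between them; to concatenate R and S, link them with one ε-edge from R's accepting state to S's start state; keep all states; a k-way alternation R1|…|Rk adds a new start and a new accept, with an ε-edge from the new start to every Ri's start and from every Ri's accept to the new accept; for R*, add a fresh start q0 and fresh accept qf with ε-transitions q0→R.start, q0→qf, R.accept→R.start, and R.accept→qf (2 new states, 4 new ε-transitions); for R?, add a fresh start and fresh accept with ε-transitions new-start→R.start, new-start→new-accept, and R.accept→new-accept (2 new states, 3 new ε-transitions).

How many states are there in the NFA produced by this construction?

Bottom-up over the parse tree:
Each of the 7 symbol leaves contributes a 2-state fragment.
  z? = 4 states
  zyz? = 8 states
  zyz?|y|z = 14 states
  (zyz?|y|z)* = 16 states
  z|x = 6 states
  (zyz?|y|z)*(z|x) = 22 states

22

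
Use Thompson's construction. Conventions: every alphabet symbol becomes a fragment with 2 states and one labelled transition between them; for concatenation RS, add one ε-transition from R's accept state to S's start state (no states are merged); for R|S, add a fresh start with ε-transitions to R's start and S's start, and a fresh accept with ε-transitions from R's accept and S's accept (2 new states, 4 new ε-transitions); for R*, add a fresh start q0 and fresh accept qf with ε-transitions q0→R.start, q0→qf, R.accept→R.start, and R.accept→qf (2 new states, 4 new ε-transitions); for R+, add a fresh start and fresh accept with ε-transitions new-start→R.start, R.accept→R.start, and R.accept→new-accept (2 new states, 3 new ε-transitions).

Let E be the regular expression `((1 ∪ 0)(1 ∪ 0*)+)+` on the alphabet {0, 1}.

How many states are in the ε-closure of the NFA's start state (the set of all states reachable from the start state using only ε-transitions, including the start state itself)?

Compute the ε-closure size of each fragment's start state recursively; a symbol fragment's start has no outgoing ε-edge, so its closure is just itself (size 1).
  1 ∪ 0 → new start ε-reaches every alternative's start; none of them accept ε, so the new accept is not reached: |ε-closure| = 1 + 1 + 1 = 3
  0* → new start has ε-edges to the inner start and to the new accept, so |ε-closure| = 2 + 1 = 3
  1 ∪ 0* → |ε-closure| = 1 (new start) + (1 + 3) + 1 (new accept, since some branch ε-reaches its own accept) = 6
  (1 ∪ 0*)+ → |ε-closure| = 1 + 6 + 1 (new accept, reached because the body accepts ε) = 8
  (1 ∪ 0)(1 ∪ 0*)+ → same as the first factor's closure: |ε-closure| = 3
  ((1 ∪ 0)(1 ∪ 0*)+)+ → |ε-closure| = 1 + 3 = 4 (the body doesn't accept ε, so the new accept is not reached)

4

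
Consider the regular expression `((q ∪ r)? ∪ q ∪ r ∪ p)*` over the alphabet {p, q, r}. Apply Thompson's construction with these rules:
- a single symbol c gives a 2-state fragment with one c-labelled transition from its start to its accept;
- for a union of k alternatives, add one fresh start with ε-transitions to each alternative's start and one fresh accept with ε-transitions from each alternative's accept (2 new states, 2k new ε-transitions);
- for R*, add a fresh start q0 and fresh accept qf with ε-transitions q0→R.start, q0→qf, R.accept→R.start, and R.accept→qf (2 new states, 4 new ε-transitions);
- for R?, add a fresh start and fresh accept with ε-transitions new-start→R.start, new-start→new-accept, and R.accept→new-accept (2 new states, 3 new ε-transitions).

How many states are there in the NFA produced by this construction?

Bottom-up over the parse tree:
Each of the 5 symbol leaves contributes a 2-state fragment.
  q ∪ r : 6 states
  (q ∪ r)? : 8 states
  (q ∪ r)? ∪ q ∪ r ∪ p : 16 states
  ((q ∪ r)? ∪ q ∪ r ∪ p)* : 18 states

18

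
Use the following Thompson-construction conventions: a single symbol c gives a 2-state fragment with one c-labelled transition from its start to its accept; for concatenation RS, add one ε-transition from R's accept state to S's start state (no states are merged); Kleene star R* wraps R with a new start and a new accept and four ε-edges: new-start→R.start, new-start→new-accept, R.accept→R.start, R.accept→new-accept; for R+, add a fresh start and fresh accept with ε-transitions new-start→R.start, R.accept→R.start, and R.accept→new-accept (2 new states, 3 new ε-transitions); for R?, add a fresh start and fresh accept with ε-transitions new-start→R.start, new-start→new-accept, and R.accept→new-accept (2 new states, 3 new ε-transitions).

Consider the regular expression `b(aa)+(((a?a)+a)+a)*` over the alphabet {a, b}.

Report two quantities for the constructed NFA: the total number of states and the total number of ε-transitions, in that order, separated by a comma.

Building bottom-up:
Each of the 7 symbol leaves contributes 2 states and 0 ε-transitions.
  aa : 4 states, 1 ε-transition
  (aa)+ : 6 states, 4 ε-transitions
  a? : 4 states, 3 ε-transitions
  a?a : 6 states, 4 ε-transitions
  (a?a)+ : 8 states, 7 ε-transitions
  (a?a)+a : 10 states, 8 ε-transitions
  ((a?a)+a)+ : 12 states, 11 ε-transitions
  ((a?a)+a)+a : 14 states, 12 ε-transitions
  (((a?a)+a)+a)* : 16 states, 16 ε-transitions
  b(aa)+(((a?a)+a)+a)* : 24 states, 22 ε-transitions

24, 22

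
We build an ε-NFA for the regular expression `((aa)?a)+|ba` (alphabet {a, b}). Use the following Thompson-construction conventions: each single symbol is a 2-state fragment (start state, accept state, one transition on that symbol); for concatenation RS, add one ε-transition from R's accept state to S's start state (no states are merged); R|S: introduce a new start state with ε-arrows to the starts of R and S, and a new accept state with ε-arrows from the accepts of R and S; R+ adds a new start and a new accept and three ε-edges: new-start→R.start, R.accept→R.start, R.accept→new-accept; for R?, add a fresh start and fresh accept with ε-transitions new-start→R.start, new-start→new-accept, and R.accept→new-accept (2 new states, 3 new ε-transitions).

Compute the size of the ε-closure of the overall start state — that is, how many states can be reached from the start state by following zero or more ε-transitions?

Work bottom-up. For each fragment F, track |ε-closure(F.start)| and whether F's accept lies in that closure (i.e. whether F accepts ε). A single-symbol fragment has closure size 1 and does not accept ε.
  aa → |closure| equals the left operand's closure size = 1 (its accept is not ε-reachable, so the closure stops there)
  (aa)? → new start has ε-edges to the inner start and to the new accept, so |closure| = 2 + 1 = 3
  (aa)?a → the left operand accepts ε, so the closure extends into the next operand (via the concat ε-link); |closure| = 3 + 1 = 4
  ((aa)?a)+ → |closure| = 1 + 4 = 5 (the body doesn't accept ε, so the new accept is not reached)
  ba → same as the first factor's closure: |closure| = 1
  ((aa)?a)+|ba → new start ε-reaches every alternative's start; none of them accept ε, so the new accept is not reached: |closure| = 1 + 5 + 1 = 7

7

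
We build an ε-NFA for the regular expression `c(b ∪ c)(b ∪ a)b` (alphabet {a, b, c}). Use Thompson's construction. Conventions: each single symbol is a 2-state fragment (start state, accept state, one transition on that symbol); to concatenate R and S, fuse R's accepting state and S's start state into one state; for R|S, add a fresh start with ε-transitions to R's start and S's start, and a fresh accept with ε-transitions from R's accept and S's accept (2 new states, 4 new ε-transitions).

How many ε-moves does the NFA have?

By structural recursion:
Each of the 6 symbol leaves contributes 0 ε-transitions.
  b ∪ c : 4 ε-transitions
  b ∪ a : 4 ε-transitions
  c(b ∪ c)(b ∪ a)b : 8 ε-transitions

8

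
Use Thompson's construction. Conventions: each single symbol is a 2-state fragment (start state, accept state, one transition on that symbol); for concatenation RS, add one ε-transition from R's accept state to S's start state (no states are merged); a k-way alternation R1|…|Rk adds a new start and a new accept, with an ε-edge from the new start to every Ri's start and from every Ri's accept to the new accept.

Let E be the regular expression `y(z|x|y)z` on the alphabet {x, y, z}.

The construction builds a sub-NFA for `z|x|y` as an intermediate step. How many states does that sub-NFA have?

8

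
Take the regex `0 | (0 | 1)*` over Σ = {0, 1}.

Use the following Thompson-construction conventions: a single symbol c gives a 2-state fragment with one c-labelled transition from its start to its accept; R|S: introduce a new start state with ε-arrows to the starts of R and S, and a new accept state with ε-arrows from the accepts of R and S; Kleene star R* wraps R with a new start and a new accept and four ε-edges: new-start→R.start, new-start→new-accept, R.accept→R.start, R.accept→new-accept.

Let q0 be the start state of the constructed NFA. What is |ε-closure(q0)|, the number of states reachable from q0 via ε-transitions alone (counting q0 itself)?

Compute the ε-closure size of each fragment's start state recursively; a symbol fragment's start has no outgoing ε-edge, so its closure is just itself (size 1).
  0 | 1 : new start ε-reaches every alternative's start; none of them accept ε, so the new accept is not reached: C = 1 + 1 + 1 = 3
  (0 | 1)* : new start has ε-edges to the inner start and to the new accept, so C = 2 + 3 = 5
  0 | (0 | 1)* : new start ε-reaches every alternative's start; at least one alternative accepts ε, so the union's new accept is reached too: C = 1 + 1 + 5 + 1 = 8

8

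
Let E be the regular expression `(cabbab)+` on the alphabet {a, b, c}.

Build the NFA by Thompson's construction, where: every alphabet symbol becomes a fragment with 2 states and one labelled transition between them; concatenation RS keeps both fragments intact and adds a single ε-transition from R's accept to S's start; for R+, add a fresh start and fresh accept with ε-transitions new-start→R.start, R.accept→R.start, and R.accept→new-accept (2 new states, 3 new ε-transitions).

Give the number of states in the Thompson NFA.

14

Bottom-up over the parse tree:
Each of the 6 symbol leaves contributes a 2-state fragment.
  cabbab — 12 states
  (cabbab)+ — 14 states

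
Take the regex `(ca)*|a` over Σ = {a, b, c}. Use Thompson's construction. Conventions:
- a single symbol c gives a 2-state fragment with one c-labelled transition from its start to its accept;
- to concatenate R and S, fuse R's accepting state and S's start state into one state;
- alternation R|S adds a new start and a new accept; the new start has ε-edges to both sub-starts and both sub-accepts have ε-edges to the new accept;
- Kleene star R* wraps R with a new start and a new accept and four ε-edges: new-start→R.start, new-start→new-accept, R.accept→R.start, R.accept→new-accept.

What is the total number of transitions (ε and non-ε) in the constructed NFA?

Bottom-up over the parse tree:
Each of the 3 symbol leaves contributes 1 transition (1 symbol, 0 ε).
  ca = 2 transitions (2 symbol, 0 ε)
  (ca)* = 6 transitions (2 symbol, 4 ε)
  (ca)*|a = 11 transitions (3 symbol, 8 ε)

11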